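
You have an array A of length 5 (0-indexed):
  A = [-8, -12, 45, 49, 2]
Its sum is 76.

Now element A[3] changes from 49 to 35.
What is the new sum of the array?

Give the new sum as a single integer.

Answer: 62

Derivation:
Old value at index 3: 49
New value at index 3: 35
Delta = 35 - 49 = -14
New sum = old_sum + delta = 76 + (-14) = 62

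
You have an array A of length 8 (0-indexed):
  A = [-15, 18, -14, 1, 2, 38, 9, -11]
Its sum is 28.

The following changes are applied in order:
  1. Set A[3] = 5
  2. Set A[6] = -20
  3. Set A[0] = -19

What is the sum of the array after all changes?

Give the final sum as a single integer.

Answer: -1

Derivation:
Initial sum: 28
Change 1: A[3] 1 -> 5, delta = 4, sum = 32
Change 2: A[6] 9 -> -20, delta = -29, sum = 3
Change 3: A[0] -15 -> -19, delta = -4, sum = -1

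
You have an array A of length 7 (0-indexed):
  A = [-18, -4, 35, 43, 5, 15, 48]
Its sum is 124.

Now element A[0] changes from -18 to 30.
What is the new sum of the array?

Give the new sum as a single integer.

Answer: 172

Derivation:
Old value at index 0: -18
New value at index 0: 30
Delta = 30 - -18 = 48
New sum = old_sum + delta = 124 + (48) = 172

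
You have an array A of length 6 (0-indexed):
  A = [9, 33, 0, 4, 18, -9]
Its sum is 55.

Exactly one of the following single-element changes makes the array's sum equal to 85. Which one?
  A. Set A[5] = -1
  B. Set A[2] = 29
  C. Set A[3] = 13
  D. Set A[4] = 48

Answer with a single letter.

Answer: D

Derivation:
Option A: A[5] -9->-1, delta=8, new_sum=55+(8)=63
Option B: A[2] 0->29, delta=29, new_sum=55+(29)=84
Option C: A[3] 4->13, delta=9, new_sum=55+(9)=64
Option D: A[4] 18->48, delta=30, new_sum=55+(30)=85 <-- matches target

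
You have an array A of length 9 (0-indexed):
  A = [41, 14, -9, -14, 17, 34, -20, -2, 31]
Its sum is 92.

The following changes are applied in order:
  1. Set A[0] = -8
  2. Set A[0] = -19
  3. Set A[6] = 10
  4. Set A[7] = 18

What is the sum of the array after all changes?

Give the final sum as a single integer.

Initial sum: 92
Change 1: A[0] 41 -> -8, delta = -49, sum = 43
Change 2: A[0] -8 -> -19, delta = -11, sum = 32
Change 3: A[6] -20 -> 10, delta = 30, sum = 62
Change 4: A[7] -2 -> 18, delta = 20, sum = 82

Answer: 82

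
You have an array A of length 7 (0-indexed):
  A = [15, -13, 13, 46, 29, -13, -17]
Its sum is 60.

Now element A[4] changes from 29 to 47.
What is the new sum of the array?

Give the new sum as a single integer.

Answer: 78

Derivation:
Old value at index 4: 29
New value at index 4: 47
Delta = 47 - 29 = 18
New sum = old_sum + delta = 60 + (18) = 78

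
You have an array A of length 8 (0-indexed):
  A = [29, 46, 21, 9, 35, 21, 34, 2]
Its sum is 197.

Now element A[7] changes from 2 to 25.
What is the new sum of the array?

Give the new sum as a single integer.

Old value at index 7: 2
New value at index 7: 25
Delta = 25 - 2 = 23
New sum = old_sum + delta = 197 + (23) = 220

Answer: 220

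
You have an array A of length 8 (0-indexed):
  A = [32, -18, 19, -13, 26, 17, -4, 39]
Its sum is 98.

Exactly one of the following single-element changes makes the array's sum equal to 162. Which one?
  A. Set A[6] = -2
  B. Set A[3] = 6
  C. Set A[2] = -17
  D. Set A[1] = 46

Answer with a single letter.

Option A: A[6] -4->-2, delta=2, new_sum=98+(2)=100
Option B: A[3] -13->6, delta=19, new_sum=98+(19)=117
Option C: A[2] 19->-17, delta=-36, new_sum=98+(-36)=62
Option D: A[1] -18->46, delta=64, new_sum=98+(64)=162 <-- matches target

Answer: D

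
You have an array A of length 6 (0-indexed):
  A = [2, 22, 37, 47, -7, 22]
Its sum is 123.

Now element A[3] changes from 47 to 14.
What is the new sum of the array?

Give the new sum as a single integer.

Answer: 90

Derivation:
Old value at index 3: 47
New value at index 3: 14
Delta = 14 - 47 = -33
New sum = old_sum + delta = 123 + (-33) = 90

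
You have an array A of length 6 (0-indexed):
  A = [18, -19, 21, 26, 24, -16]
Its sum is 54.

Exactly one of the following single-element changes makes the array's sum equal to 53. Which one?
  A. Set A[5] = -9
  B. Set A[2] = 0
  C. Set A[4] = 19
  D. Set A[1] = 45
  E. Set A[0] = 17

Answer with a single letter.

Option A: A[5] -16->-9, delta=7, new_sum=54+(7)=61
Option B: A[2] 21->0, delta=-21, new_sum=54+(-21)=33
Option C: A[4] 24->19, delta=-5, new_sum=54+(-5)=49
Option D: A[1] -19->45, delta=64, new_sum=54+(64)=118
Option E: A[0] 18->17, delta=-1, new_sum=54+(-1)=53 <-- matches target

Answer: E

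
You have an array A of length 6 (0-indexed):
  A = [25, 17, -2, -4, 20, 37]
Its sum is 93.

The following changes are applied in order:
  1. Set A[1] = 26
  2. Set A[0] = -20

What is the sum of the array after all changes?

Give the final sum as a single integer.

Initial sum: 93
Change 1: A[1] 17 -> 26, delta = 9, sum = 102
Change 2: A[0] 25 -> -20, delta = -45, sum = 57

Answer: 57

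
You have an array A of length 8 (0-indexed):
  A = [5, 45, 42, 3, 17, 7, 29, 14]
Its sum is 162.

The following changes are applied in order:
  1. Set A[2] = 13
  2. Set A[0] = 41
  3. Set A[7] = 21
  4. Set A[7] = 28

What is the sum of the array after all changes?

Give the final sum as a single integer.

Answer: 183

Derivation:
Initial sum: 162
Change 1: A[2] 42 -> 13, delta = -29, sum = 133
Change 2: A[0] 5 -> 41, delta = 36, sum = 169
Change 3: A[7] 14 -> 21, delta = 7, sum = 176
Change 4: A[7] 21 -> 28, delta = 7, sum = 183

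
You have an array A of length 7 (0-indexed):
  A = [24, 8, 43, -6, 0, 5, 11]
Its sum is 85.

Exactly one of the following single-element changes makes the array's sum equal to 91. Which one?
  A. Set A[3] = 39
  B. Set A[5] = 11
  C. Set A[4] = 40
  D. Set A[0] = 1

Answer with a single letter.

Answer: B

Derivation:
Option A: A[3] -6->39, delta=45, new_sum=85+(45)=130
Option B: A[5] 5->11, delta=6, new_sum=85+(6)=91 <-- matches target
Option C: A[4] 0->40, delta=40, new_sum=85+(40)=125
Option D: A[0] 24->1, delta=-23, new_sum=85+(-23)=62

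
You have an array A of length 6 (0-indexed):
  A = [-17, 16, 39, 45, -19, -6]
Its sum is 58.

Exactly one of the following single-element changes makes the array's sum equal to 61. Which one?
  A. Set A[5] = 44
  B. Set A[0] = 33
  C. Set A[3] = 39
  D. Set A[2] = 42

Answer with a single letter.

Answer: D

Derivation:
Option A: A[5] -6->44, delta=50, new_sum=58+(50)=108
Option B: A[0] -17->33, delta=50, new_sum=58+(50)=108
Option C: A[3] 45->39, delta=-6, new_sum=58+(-6)=52
Option D: A[2] 39->42, delta=3, new_sum=58+(3)=61 <-- matches target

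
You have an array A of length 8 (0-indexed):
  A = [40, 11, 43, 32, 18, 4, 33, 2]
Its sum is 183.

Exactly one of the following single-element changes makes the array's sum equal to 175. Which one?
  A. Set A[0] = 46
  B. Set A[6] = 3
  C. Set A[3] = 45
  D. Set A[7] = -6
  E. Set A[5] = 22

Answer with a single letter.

Option A: A[0] 40->46, delta=6, new_sum=183+(6)=189
Option B: A[6] 33->3, delta=-30, new_sum=183+(-30)=153
Option C: A[3] 32->45, delta=13, new_sum=183+(13)=196
Option D: A[7] 2->-6, delta=-8, new_sum=183+(-8)=175 <-- matches target
Option E: A[5] 4->22, delta=18, new_sum=183+(18)=201

Answer: D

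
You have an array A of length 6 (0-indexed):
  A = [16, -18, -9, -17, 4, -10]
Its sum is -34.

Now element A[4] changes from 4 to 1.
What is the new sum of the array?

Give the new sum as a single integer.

Old value at index 4: 4
New value at index 4: 1
Delta = 1 - 4 = -3
New sum = old_sum + delta = -34 + (-3) = -37

Answer: -37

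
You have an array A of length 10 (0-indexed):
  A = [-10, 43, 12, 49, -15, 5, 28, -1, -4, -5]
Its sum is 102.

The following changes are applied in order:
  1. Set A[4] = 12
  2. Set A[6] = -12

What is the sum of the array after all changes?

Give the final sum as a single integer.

Answer: 89

Derivation:
Initial sum: 102
Change 1: A[4] -15 -> 12, delta = 27, sum = 129
Change 2: A[6] 28 -> -12, delta = -40, sum = 89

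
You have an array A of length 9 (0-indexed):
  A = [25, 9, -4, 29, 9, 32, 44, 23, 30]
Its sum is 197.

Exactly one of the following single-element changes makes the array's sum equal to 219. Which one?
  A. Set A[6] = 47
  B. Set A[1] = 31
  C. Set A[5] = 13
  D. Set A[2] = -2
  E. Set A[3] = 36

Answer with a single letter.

Answer: B

Derivation:
Option A: A[6] 44->47, delta=3, new_sum=197+(3)=200
Option B: A[1] 9->31, delta=22, new_sum=197+(22)=219 <-- matches target
Option C: A[5] 32->13, delta=-19, new_sum=197+(-19)=178
Option D: A[2] -4->-2, delta=2, new_sum=197+(2)=199
Option E: A[3] 29->36, delta=7, new_sum=197+(7)=204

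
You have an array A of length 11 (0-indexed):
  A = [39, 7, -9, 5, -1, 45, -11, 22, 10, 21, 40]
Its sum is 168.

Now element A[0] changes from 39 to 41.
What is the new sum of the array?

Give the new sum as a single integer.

Answer: 170

Derivation:
Old value at index 0: 39
New value at index 0: 41
Delta = 41 - 39 = 2
New sum = old_sum + delta = 168 + (2) = 170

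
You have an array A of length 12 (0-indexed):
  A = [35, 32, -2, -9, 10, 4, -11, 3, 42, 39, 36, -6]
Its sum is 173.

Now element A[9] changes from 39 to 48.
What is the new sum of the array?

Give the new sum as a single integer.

Answer: 182

Derivation:
Old value at index 9: 39
New value at index 9: 48
Delta = 48 - 39 = 9
New sum = old_sum + delta = 173 + (9) = 182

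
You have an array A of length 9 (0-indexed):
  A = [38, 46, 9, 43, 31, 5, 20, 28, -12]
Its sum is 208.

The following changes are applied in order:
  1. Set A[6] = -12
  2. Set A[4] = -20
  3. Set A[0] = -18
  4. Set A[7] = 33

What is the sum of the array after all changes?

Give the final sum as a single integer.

Initial sum: 208
Change 1: A[6] 20 -> -12, delta = -32, sum = 176
Change 2: A[4] 31 -> -20, delta = -51, sum = 125
Change 3: A[0] 38 -> -18, delta = -56, sum = 69
Change 4: A[7] 28 -> 33, delta = 5, sum = 74

Answer: 74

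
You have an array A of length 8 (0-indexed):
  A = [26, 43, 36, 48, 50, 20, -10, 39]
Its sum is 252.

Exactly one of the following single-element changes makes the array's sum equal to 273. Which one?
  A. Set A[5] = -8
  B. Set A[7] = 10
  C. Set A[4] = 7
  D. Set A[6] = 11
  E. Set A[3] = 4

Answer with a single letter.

Option A: A[5] 20->-8, delta=-28, new_sum=252+(-28)=224
Option B: A[7] 39->10, delta=-29, new_sum=252+(-29)=223
Option C: A[4] 50->7, delta=-43, new_sum=252+(-43)=209
Option D: A[6] -10->11, delta=21, new_sum=252+(21)=273 <-- matches target
Option E: A[3] 48->4, delta=-44, new_sum=252+(-44)=208

Answer: D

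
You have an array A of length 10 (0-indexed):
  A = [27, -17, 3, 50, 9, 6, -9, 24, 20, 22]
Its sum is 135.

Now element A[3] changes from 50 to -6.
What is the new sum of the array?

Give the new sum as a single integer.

Answer: 79

Derivation:
Old value at index 3: 50
New value at index 3: -6
Delta = -6 - 50 = -56
New sum = old_sum + delta = 135 + (-56) = 79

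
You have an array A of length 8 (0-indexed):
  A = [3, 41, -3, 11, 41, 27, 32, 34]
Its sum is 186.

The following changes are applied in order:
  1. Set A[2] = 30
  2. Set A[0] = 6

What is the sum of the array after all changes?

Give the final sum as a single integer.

Answer: 222

Derivation:
Initial sum: 186
Change 1: A[2] -3 -> 30, delta = 33, sum = 219
Change 2: A[0] 3 -> 6, delta = 3, sum = 222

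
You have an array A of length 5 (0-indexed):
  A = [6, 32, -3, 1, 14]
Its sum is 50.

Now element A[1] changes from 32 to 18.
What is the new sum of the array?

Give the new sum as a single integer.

Old value at index 1: 32
New value at index 1: 18
Delta = 18 - 32 = -14
New sum = old_sum + delta = 50 + (-14) = 36

Answer: 36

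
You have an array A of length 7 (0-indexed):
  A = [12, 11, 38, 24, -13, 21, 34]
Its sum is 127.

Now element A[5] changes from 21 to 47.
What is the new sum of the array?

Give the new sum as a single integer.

Old value at index 5: 21
New value at index 5: 47
Delta = 47 - 21 = 26
New sum = old_sum + delta = 127 + (26) = 153

Answer: 153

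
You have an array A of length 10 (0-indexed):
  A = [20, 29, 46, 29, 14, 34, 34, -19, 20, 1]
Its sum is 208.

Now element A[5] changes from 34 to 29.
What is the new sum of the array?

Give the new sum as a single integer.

Old value at index 5: 34
New value at index 5: 29
Delta = 29 - 34 = -5
New sum = old_sum + delta = 208 + (-5) = 203

Answer: 203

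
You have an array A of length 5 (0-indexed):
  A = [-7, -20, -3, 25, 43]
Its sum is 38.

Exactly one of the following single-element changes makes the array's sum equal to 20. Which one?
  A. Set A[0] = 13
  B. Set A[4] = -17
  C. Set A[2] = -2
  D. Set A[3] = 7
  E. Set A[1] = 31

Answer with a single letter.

Option A: A[0] -7->13, delta=20, new_sum=38+(20)=58
Option B: A[4] 43->-17, delta=-60, new_sum=38+(-60)=-22
Option C: A[2] -3->-2, delta=1, new_sum=38+(1)=39
Option D: A[3] 25->7, delta=-18, new_sum=38+(-18)=20 <-- matches target
Option E: A[1] -20->31, delta=51, new_sum=38+(51)=89

Answer: D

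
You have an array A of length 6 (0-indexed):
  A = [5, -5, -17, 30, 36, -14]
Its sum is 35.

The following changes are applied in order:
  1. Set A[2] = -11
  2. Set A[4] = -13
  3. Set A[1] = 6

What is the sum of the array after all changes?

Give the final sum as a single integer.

Initial sum: 35
Change 1: A[2] -17 -> -11, delta = 6, sum = 41
Change 2: A[4] 36 -> -13, delta = -49, sum = -8
Change 3: A[1] -5 -> 6, delta = 11, sum = 3

Answer: 3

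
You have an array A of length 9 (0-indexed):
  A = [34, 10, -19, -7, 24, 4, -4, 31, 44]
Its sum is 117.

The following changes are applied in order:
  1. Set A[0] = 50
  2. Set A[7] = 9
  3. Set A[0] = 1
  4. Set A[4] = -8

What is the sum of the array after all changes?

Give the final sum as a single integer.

Initial sum: 117
Change 1: A[0] 34 -> 50, delta = 16, sum = 133
Change 2: A[7] 31 -> 9, delta = -22, sum = 111
Change 3: A[0] 50 -> 1, delta = -49, sum = 62
Change 4: A[4] 24 -> -8, delta = -32, sum = 30

Answer: 30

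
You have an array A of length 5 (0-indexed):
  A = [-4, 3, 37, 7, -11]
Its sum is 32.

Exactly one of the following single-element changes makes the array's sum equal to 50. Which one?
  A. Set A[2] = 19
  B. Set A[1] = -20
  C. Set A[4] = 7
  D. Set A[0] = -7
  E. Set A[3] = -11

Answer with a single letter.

Option A: A[2] 37->19, delta=-18, new_sum=32+(-18)=14
Option B: A[1] 3->-20, delta=-23, new_sum=32+(-23)=9
Option C: A[4] -11->7, delta=18, new_sum=32+(18)=50 <-- matches target
Option D: A[0] -4->-7, delta=-3, new_sum=32+(-3)=29
Option E: A[3] 7->-11, delta=-18, new_sum=32+(-18)=14

Answer: C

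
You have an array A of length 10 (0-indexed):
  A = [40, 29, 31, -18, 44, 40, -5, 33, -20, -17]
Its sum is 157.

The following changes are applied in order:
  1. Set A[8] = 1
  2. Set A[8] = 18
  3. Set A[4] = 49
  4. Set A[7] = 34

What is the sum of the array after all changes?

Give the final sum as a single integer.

Answer: 201

Derivation:
Initial sum: 157
Change 1: A[8] -20 -> 1, delta = 21, sum = 178
Change 2: A[8] 1 -> 18, delta = 17, sum = 195
Change 3: A[4] 44 -> 49, delta = 5, sum = 200
Change 4: A[7] 33 -> 34, delta = 1, sum = 201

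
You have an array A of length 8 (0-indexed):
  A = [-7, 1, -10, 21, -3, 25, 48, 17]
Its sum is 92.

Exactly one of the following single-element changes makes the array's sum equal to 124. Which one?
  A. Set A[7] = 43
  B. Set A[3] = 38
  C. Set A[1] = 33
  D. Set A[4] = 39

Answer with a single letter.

Answer: C

Derivation:
Option A: A[7] 17->43, delta=26, new_sum=92+(26)=118
Option B: A[3] 21->38, delta=17, new_sum=92+(17)=109
Option C: A[1] 1->33, delta=32, new_sum=92+(32)=124 <-- matches target
Option D: A[4] -3->39, delta=42, new_sum=92+(42)=134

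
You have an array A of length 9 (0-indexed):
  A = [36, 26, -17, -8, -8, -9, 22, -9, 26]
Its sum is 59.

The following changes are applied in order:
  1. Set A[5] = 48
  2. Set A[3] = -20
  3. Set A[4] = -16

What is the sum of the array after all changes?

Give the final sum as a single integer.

Initial sum: 59
Change 1: A[5] -9 -> 48, delta = 57, sum = 116
Change 2: A[3] -8 -> -20, delta = -12, sum = 104
Change 3: A[4] -8 -> -16, delta = -8, sum = 96

Answer: 96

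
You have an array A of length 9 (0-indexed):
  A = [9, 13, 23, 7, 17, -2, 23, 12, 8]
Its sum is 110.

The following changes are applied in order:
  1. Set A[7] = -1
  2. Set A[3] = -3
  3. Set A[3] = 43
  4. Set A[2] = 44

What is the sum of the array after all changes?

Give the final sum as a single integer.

Initial sum: 110
Change 1: A[7] 12 -> -1, delta = -13, sum = 97
Change 2: A[3] 7 -> -3, delta = -10, sum = 87
Change 3: A[3] -3 -> 43, delta = 46, sum = 133
Change 4: A[2] 23 -> 44, delta = 21, sum = 154

Answer: 154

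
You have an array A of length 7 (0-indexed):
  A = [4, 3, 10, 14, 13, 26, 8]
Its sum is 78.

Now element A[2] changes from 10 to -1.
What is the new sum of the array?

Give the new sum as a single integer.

Old value at index 2: 10
New value at index 2: -1
Delta = -1 - 10 = -11
New sum = old_sum + delta = 78 + (-11) = 67

Answer: 67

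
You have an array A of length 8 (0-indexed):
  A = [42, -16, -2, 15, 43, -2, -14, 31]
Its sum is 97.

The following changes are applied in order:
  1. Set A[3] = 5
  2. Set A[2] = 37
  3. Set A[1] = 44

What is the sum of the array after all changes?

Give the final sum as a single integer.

Answer: 186

Derivation:
Initial sum: 97
Change 1: A[3] 15 -> 5, delta = -10, sum = 87
Change 2: A[2] -2 -> 37, delta = 39, sum = 126
Change 3: A[1] -16 -> 44, delta = 60, sum = 186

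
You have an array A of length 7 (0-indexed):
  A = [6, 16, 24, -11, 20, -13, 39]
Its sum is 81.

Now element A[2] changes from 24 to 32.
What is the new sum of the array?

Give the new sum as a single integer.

Answer: 89

Derivation:
Old value at index 2: 24
New value at index 2: 32
Delta = 32 - 24 = 8
New sum = old_sum + delta = 81 + (8) = 89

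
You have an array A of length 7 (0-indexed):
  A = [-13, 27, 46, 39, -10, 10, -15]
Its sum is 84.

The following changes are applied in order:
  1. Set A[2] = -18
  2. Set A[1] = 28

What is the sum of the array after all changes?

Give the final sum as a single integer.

Initial sum: 84
Change 1: A[2] 46 -> -18, delta = -64, sum = 20
Change 2: A[1] 27 -> 28, delta = 1, sum = 21

Answer: 21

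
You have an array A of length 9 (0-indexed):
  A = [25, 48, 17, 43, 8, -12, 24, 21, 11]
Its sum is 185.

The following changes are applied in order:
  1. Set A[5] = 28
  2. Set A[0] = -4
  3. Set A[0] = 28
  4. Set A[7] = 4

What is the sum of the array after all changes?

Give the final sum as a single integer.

Answer: 211

Derivation:
Initial sum: 185
Change 1: A[5] -12 -> 28, delta = 40, sum = 225
Change 2: A[0] 25 -> -4, delta = -29, sum = 196
Change 3: A[0] -4 -> 28, delta = 32, sum = 228
Change 4: A[7] 21 -> 4, delta = -17, sum = 211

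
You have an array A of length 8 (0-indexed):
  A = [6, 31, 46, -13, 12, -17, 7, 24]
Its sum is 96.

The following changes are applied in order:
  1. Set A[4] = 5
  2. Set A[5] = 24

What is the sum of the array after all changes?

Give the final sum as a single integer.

Initial sum: 96
Change 1: A[4] 12 -> 5, delta = -7, sum = 89
Change 2: A[5] -17 -> 24, delta = 41, sum = 130

Answer: 130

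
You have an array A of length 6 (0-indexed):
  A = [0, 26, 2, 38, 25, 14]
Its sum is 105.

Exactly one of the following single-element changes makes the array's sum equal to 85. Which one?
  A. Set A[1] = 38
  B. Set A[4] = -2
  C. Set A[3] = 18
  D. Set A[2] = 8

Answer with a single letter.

Option A: A[1] 26->38, delta=12, new_sum=105+(12)=117
Option B: A[4] 25->-2, delta=-27, new_sum=105+(-27)=78
Option C: A[3] 38->18, delta=-20, new_sum=105+(-20)=85 <-- matches target
Option D: A[2] 2->8, delta=6, new_sum=105+(6)=111

Answer: C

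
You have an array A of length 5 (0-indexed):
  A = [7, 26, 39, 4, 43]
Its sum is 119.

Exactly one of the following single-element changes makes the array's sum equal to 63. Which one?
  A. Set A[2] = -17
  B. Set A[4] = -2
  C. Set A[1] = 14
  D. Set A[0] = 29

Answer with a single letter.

Option A: A[2] 39->-17, delta=-56, new_sum=119+(-56)=63 <-- matches target
Option B: A[4] 43->-2, delta=-45, new_sum=119+(-45)=74
Option C: A[1] 26->14, delta=-12, new_sum=119+(-12)=107
Option D: A[0] 7->29, delta=22, new_sum=119+(22)=141

Answer: A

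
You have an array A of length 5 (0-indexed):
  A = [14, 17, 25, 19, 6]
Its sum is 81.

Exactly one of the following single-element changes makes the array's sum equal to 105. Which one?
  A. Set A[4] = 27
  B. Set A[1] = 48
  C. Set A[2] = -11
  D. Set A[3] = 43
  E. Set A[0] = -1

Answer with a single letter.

Option A: A[4] 6->27, delta=21, new_sum=81+(21)=102
Option B: A[1] 17->48, delta=31, new_sum=81+(31)=112
Option C: A[2] 25->-11, delta=-36, new_sum=81+(-36)=45
Option D: A[3] 19->43, delta=24, new_sum=81+(24)=105 <-- matches target
Option E: A[0] 14->-1, delta=-15, new_sum=81+(-15)=66

Answer: D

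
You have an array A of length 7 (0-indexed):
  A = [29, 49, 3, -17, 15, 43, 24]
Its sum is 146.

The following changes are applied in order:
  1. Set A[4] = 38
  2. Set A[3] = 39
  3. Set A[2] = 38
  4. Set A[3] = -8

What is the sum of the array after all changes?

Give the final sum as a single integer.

Initial sum: 146
Change 1: A[4] 15 -> 38, delta = 23, sum = 169
Change 2: A[3] -17 -> 39, delta = 56, sum = 225
Change 3: A[2] 3 -> 38, delta = 35, sum = 260
Change 4: A[3] 39 -> -8, delta = -47, sum = 213

Answer: 213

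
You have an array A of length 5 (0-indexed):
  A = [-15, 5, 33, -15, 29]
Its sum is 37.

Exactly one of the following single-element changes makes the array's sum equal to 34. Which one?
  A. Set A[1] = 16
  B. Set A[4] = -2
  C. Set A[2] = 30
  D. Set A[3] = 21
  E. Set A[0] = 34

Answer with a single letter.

Option A: A[1] 5->16, delta=11, new_sum=37+(11)=48
Option B: A[4] 29->-2, delta=-31, new_sum=37+(-31)=6
Option C: A[2] 33->30, delta=-3, new_sum=37+(-3)=34 <-- matches target
Option D: A[3] -15->21, delta=36, new_sum=37+(36)=73
Option E: A[0] -15->34, delta=49, new_sum=37+(49)=86

Answer: C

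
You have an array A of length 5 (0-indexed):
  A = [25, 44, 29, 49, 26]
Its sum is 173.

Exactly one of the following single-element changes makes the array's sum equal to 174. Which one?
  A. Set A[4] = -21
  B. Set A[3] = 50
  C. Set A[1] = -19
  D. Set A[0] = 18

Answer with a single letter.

Option A: A[4] 26->-21, delta=-47, new_sum=173+(-47)=126
Option B: A[3] 49->50, delta=1, new_sum=173+(1)=174 <-- matches target
Option C: A[1] 44->-19, delta=-63, new_sum=173+(-63)=110
Option D: A[0] 25->18, delta=-7, new_sum=173+(-7)=166

Answer: B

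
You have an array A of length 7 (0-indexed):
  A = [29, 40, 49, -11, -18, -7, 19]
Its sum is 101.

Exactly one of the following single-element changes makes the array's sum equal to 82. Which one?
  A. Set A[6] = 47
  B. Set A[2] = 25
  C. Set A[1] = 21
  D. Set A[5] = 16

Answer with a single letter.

Option A: A[6] 19->47, delta=28, new_sum=101+(28)=129
Option B: A[2] 49->25, delta=-24, new_sum=101+(-24)=77
Option C: A[1] 40->21, delta=-19, new_sum=101+(-19)=82 <-- matches target
Option D: A[5] -7->16, delta=23, new_sum=101+(23)=124

Answer: C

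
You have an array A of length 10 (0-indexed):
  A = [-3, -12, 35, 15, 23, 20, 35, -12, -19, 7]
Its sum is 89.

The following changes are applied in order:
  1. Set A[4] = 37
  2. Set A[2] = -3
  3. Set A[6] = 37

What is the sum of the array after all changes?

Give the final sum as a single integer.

Initial sum: 89
Change 1: A[4] 23 -> 37, delta = 14, sum = 103
Change 2: A[2] 35 -> -3, delta = -38, sum = 65
Change 3: A[6] 35 -> 37, delta = 2, sum = 67

Answer: 67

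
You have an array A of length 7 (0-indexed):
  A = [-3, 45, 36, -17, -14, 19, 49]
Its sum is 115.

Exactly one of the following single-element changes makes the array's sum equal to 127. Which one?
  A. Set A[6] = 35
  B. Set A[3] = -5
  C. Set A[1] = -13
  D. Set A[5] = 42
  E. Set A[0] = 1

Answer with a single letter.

Answer: B

Derivation:
Option A: A[6] 49->35, delta=-14, new_sum=115+(-14)=101
Option B: A[3] -17->-5, delta=12, new_sum=115+(12)=127 <-- matches target
Option C: A[1] 45->-13, delta=-58, new_sum=115+(-58)=57
Option D: A[5] 19->42, delta=23, new_sum=115+(23)=138
Option E: A[0] -3->1, delta=4, new_sum=115+(4)=119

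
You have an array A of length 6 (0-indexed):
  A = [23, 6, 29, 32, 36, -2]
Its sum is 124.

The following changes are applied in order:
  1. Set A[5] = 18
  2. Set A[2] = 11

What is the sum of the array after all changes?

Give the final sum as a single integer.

Initial sum: 124
Change 1: A[5] -2 -> 18, delta = 20, sum = 144
Change 2: A[2] 29 -> 11, delta = -18, sum = 126

Answer: 126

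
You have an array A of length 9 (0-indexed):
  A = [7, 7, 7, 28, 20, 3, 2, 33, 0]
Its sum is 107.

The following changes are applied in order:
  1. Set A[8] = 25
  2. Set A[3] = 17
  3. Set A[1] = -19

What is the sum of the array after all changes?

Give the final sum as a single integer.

Initial sum: 107
Change 1: A[8] 0 -> 25, delta = 25, sum = 132
Change 2: A[3] 28 -> 17, delta = -11, sum = 121
Change 3: A[1] 7 -> -19, delta = -26, sum = 95

Answer: 95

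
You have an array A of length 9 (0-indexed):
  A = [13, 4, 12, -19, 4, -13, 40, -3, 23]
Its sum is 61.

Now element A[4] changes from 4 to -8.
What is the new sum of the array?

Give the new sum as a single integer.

Answer: 49

Derivation:
Old value at index 4: 4
New value at index 4: -8
Delta = -8 - 4 = -12
New sum = old_sum + delta = 61 + (-12) = 49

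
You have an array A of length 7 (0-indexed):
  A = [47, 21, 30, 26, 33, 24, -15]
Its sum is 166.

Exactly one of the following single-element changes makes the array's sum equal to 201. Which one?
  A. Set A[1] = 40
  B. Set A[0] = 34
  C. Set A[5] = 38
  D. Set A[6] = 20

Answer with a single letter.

Answer: D

Derivation:
Option A: A[1] 21->40, delta=19, new_sum=166+(19)=185
Option B: A[0] 47->34, delta=-13, new_sum=166+(-13)=153
Option C: A[5] 24->38, delta=14, new_sum=166+(14)=180
Option D: A[6] -15->20, delta=35, new_sum=166+(35)=201 <-- matches target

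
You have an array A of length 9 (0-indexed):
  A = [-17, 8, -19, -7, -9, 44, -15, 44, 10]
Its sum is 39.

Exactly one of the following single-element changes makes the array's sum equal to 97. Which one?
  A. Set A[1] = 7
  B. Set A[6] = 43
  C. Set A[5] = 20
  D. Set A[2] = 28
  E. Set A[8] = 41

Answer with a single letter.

Answer: B

Derivation:
Option A: A[1] 8->7, delta=-1, new_sum=39+(-1)=38
Option B: A[6] -15->43, delta=58, new_sum=39+(58)=97 <-- matches target
Option C: A[5] 44->20, delta=-24, new_sum=39+(-24)=15
Option D: A[2] -19->28, delta=47, new_sum=39+(47)=86
Option E: A[8] 10->41, delta=31, new_sum=39+(31)=70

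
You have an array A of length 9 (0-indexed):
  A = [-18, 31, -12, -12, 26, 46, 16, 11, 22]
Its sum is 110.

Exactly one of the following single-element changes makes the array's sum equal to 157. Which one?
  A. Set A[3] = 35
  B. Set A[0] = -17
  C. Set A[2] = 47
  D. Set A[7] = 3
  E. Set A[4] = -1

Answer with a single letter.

Option A: A[3] -12->35, delta=47, new_sum=110+(47)=157 <-- matches target
Option B: A[0] -18->-17, delta=1, new_sum=110+(1)=111
Option C: A[2] -12->47, delta=59, new_sum=110+(59)=169
Option D: A[7] 11->3, delta=-8, new_sum=110+(-8)=102
Option E: A[4] 26->-1, delta=-27, new_sum=110+(-27)=83

Answer: A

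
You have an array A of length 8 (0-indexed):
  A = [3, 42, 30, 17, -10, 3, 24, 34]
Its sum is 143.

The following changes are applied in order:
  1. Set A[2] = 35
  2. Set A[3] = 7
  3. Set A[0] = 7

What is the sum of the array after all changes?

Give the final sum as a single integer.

Initial sum: 143
Change 1: A[2] 30 -> 35, delta = 5, sum = 148
Change 2: A[3] 17 -> 7, delta = -10, sum = 138
Change 3: A[0] 3 -> 7, delta = 4, sum = 142

Answer: 142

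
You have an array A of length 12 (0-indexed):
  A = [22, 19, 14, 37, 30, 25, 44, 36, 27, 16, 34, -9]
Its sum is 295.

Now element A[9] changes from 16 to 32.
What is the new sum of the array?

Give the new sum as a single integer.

Answer: 311

Derivation:
Old value at index 9: 16
New value at index 9: 32
Delta = 32 - 16 = 16
New sum = old_sum + delta = 295 + (16) = 311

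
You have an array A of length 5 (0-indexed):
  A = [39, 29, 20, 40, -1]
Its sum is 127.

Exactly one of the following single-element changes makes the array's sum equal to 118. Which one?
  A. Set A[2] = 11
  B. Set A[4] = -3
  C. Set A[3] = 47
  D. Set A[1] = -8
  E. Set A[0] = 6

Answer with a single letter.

Option A: A[2] 20->11, delta=-9, new_sum=127+(-9)=118 <-- matches target
Option B: A[4] -1->-3, delta=-2, new_sum=127+(-2)=125
Option C: A[3] 40->47, delta=7, new_sum=127+(7)=134
Option D: A[1] 29->-8, delta=-37, new_sum=127+(-37)=90
Option E: A[0] 39->6, delta=-33, new_sum=127+(-33)=94

Answer: A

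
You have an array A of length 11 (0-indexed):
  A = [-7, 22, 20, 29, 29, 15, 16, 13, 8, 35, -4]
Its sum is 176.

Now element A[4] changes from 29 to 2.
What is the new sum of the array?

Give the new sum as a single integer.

Answer: 149

Derivation:
Old value at index 4: 29
New value at index 4: 2
Delta = 2 - 29 = -27
New sum = old_sum + delta = 176 + (-27) = 149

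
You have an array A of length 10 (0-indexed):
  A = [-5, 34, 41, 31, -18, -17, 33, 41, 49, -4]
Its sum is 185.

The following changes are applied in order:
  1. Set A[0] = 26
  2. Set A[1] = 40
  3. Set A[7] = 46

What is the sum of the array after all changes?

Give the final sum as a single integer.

Answer: 227

Derivation:
Initial sum: 185
Change 1: A[0] -5 -> 26, delta = 31, sum = 216
Change 2: A[1] 34 -> 40, delta = 6, sum = 222
Change 3: A[7] 41 -> 46, delta = 5, sum = 227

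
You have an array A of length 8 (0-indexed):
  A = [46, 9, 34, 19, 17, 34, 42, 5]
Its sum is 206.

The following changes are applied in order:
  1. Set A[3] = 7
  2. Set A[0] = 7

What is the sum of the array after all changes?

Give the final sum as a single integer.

Answer: 155

Derivation:
Initial sum: 206
Change 1: A[3] 19 -> 7, delta = -12, sum = 194
Change 2: A[0] 46 -> 7, delta = -39, sum = 155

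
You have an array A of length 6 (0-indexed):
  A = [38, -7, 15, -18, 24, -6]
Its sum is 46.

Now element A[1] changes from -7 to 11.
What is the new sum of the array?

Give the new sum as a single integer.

Answer: 64

Derivation:
Old value at index 1: -7
New value at index 1: 11
Delta = 11 - -7 = 18
New sum = old_sum + delta = 46 + (18) = 64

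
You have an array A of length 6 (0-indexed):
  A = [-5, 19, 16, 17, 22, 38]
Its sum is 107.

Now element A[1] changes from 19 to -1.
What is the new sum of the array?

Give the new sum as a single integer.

Answer: 87

Derivation:
Old value at index 1: 19
New value at index 1: -1
Delta = -1 - 19 = -20
New sum = old_sum + delta = 107 + (-20) = 87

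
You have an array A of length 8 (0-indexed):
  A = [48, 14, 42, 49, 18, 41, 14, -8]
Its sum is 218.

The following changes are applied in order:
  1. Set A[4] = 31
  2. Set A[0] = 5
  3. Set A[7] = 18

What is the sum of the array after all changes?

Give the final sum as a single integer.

Initial sum: 218
Change 1: A[4] 18 -> 31, delta = 13, sum = 231
Change 2: A[0] 48 -> 5, delta = -43, sum = 188
Change 3: A[7] -8 -> 18, delta = 26, sum = 214

Answer: 214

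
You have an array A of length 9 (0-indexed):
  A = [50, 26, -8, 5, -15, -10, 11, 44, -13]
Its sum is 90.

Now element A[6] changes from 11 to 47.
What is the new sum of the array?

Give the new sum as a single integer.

Old value at index 6: 11
New value at index 6: 47
Delta = 47 - 11 = 36
New sum = old_sum + delta = 90 + (36) = 126

Answer: 126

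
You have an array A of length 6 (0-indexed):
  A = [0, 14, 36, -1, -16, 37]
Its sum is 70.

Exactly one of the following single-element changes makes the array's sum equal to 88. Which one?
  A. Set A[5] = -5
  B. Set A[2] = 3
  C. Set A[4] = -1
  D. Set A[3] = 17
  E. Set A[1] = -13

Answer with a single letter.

Answer: D

Derivation:
Option A: A[5] 37->-5, delta=-42, new_sum=70+(-42)=28
Option B: A[2] 36->3, delta=-33, new_sum=70+(-33)=37
Option C: A[4] -16->-1, delta=15, new_sum=70+(15)=85
Option D: A[3] -1->17, delta=18, new_sum=70+(18)=88 <-- matches target
Option E: A[1] 14->-13, delta=-27, new_sum=70+(-27)=43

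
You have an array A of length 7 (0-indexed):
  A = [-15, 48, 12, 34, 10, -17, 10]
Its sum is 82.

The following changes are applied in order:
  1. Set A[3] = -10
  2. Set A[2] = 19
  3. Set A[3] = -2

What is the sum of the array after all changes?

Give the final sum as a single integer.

Answer: 53

Derivation:
Initial sum: 82
Change 1: A[3] 34 -> -10, delta = -44, sum = 38
Change 2: A[2] 12 -> 19, delta = 7, sum = 45
Change 3: A[3] -10 -> -2, delta = 8, sum = 53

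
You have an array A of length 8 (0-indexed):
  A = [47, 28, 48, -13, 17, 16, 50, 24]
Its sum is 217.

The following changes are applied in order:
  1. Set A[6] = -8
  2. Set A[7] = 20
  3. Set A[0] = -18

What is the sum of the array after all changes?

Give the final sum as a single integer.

Initial sum: 217
Change 1: A[6] 50 -> -8, delta = -58, sum = 159
Change 2: A[7] 24 -> 20, delta = -4, sum = 155
Change 3: A[0] 47 -> -18, delta = -65, sum = 90

Answer: 90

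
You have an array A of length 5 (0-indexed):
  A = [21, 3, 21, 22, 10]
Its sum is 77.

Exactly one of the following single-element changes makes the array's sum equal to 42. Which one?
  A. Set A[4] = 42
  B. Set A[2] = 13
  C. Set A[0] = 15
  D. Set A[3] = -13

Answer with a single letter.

Option A: A[4] 10->42, delta=32, new_sum=77+(32)=109
Option B: A[2] 21->13, delta=-8, new_sum=77+(-8)=69
Option C: A[0] 21->15, delta=-6, new_sum=77+(-6)=71
Option D: A[3] 22->-13, delta=-35, new_sum=77+(-35)=42 <-- matches target

Answer: D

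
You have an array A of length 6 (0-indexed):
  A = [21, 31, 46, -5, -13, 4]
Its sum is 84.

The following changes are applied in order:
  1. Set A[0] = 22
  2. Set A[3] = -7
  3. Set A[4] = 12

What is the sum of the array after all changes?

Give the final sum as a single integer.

Answer: 108

Derivation:
Initial sum: 84
Change 1: A[0] 21 -> 22, delta = 1, sum = 85
Change 2: A[3] -5 -> -7, delta = -2, sum = 83
Change 3: A[4] -13 -> 12, delta = 25, sum = 108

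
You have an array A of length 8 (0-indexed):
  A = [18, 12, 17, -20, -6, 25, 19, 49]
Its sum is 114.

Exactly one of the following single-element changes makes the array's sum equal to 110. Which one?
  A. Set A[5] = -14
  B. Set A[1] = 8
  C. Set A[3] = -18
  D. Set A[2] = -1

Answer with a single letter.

Option A: A[5] 25->-14, delta=-39, new_sum=114+(-39)=75
Option B: A[1] 12->8, delta=-4, new_sum=114+(-4)=110 <-- matches target
Option C: A[3] -20->-18, delta=2, new_sum=114+(2)=116
Option D: A[2] 17->-1, delta=-18, new_sum=114+(-18)=96

Answer: B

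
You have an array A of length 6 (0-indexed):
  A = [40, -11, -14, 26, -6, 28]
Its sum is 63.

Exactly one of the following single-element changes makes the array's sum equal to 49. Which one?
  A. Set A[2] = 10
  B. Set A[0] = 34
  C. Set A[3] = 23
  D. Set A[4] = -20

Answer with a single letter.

Option A: A[2] -14->10, delta=24, new_sum=63+(24)=87
Option B: A[0] 40->34, delta=-6, new_sum=63+(-6)=57
Option C: A[3] 26->23, delta=-3, new_sum=63+(-3)=60
Option D: A[4] -6->-20, delta=-14, new_sum=63+(-14)=49 <-- matches target

Answer: D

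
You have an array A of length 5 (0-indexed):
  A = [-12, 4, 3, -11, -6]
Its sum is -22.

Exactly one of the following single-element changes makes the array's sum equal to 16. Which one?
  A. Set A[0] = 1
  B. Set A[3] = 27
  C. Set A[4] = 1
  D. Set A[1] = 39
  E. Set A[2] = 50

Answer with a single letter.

Answer: B

Derivation:
Option A: A[0] -12->1, delta=13, new_sum=-22+(13)=-9
Option B: A[3] -11->27, delta=38, new_sum=-22+(38)=16 <-- matches target
Option C: A[4] -6->1, delta=7, new_sum=-22+(7)=-15
Option D: A[1] 4->39, delta=35, new_sum=-22+(35)=13
Option E: A[2] 3->50, delta=47, new_sum=-22+(47)=25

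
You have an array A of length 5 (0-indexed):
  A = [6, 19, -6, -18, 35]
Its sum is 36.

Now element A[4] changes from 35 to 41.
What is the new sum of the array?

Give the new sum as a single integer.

Old value at index 4: 35
New value at index 4: 41
Delta = 41 - 35 = 6
New sum = old_sum + delta = 36 + (6) = 42

Answer: 42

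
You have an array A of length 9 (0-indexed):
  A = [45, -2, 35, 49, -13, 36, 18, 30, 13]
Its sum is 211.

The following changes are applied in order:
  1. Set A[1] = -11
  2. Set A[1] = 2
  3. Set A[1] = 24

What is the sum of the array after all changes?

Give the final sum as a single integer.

Answer: 237

Derivation:
Initial sum: 211
Change 1: A[1] -2 -> -11, delta = -9, sum = 202
Change 2: A[1] -11 -> 2, delta = 13, sum = 215
Change 3: A[1] 2 -> 24, delta = 22, sum = 237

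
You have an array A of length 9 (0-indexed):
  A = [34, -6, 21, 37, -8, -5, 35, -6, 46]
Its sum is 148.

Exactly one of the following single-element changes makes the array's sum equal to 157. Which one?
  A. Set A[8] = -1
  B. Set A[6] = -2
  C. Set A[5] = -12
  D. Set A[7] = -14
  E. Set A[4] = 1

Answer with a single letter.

Answer: E

Derivation:
Option A: A[8] 46->-1, delta=-47, new_sum=148+(-47)=101
Option B: A[6] 35->-2, delta=-37, new_sum=148+(-37)=111
Option C: A[5] -5->-12, delta=-7, new_sum=148+(-7)=141
Option D: A[7] -6->-14, delta=-8, new_sum=148+(-8)=140
Option E: A[4] -8->1, delta=9, new_sum=148+(9)=157 <-- matches target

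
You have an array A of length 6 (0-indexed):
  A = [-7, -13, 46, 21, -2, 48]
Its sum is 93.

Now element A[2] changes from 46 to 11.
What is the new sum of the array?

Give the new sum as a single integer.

Old value at index 2: 46
New value at index 2: 11
Delta = 11 - 46 = -35
New sum = old_sum + delta = 93 + (-35) = 58

Answer: 58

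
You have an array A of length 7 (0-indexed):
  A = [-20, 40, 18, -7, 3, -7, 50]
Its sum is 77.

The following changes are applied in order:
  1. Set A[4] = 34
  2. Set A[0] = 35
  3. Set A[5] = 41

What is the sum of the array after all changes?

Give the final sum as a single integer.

Answer: 211

Derivation:
Initial sum: 77
Change 1: A[4] 3 -> 34, delta = 31, sum = 108
Change 2: A[0] -20 -> 35, delta = 55, sum = 163
Change 3: A[5] -7 -> 41, delta = 48, sum = 211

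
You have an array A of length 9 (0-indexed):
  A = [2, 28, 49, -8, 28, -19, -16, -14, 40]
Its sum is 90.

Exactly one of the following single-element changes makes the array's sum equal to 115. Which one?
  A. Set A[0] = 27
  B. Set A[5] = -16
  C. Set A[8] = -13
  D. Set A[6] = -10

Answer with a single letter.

Answer: A

Derivation:
Option A: A[0] 2->27, delta=25, new_sum=90+(25)=115 <-- matches target
Option B: A[5] -19->-16, delta=3, new_sum=90+(3)=93
Option C: A[8] 40->-13, delta=-53, new_sum=90+(-53)=37
Option D: A[6] -16->-10, delta=6, new_sum=90+(6)=96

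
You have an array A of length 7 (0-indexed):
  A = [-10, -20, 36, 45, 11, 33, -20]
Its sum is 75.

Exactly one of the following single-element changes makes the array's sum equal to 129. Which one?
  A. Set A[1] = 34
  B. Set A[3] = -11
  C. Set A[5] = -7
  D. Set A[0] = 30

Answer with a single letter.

Option A: A[1] -20->34, delta=54, new_sum=75+(54)=129 <-- matches target
Option B: A[3] 45->-11, delta=-56, new_sum=75+(-56)=19
Option C: A[5] 33->-7, delta=-40, new_sum=75+(-40)=35
Option D: A[0] -10->30, delta=40, new_sum=75+(40)=115

Answer: A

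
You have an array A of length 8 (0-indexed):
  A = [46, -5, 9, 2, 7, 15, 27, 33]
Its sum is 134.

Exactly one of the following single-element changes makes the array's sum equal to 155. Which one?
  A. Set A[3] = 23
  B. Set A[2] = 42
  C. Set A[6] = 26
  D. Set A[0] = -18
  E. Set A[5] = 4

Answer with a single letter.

Option A: A[3] 2->23, delta=21, new_sum=134+(21)=155 <-- matches target
Option B: A[2] 9->42, delta=33, new_sum=134+(33)=167
Option C: A[6] 27->26, delta=-1, new_sum=134+(-1)=133
Option D: A[0] 46->-18, delta=-64, new_sum=134+(-64)=70
Option E: A[5] 15->4, delta=-11, new_sum=134+(-11)=123

Answer: A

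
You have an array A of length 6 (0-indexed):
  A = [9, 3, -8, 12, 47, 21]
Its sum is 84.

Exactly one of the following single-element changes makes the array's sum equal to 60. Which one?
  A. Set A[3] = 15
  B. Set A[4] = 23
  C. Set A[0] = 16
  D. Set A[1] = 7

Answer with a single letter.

Option A: A[3] 12->15, delta=3, new_sum=84+(3)=87
Option B: A[4] 47->23, delta=-24, new_sum=84+(-24)=60 <-- matches target
Option C: A[0] 9->16, delta=7, new_sum=84+(7)=91
Option D: A[1] 3->7, delta=4, new_sum=84+(4)=88

Answer: B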